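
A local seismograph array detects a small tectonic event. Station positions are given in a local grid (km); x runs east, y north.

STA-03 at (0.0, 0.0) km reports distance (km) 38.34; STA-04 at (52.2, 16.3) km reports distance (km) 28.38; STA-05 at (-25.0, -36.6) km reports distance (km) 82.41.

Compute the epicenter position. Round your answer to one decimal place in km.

x ≈ 26.3 km, y ≈ 27.9 km

Circle about each station: x² + y² = 38.34²; (x − 52.2)² + (y − 16.3)² = 28.38²; (x + 25.0)² + (y + 36.6)² = 82.41².
Subtracting pairs of circle equations eliminates x²+y² and gives linear equations (the radical axes):
104.4 x + 32.6 y = 3655.06
-50.0 x − 73.2 y = -3356.89
Solving the 2×2 system: x ≈ 26.3, y ≈ 27.9 km.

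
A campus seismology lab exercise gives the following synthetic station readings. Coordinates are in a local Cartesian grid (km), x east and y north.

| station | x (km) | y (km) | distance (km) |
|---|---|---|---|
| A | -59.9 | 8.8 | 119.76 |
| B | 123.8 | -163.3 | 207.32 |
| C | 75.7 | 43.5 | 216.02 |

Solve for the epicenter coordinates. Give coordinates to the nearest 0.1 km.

Circle about each station: (x + 59.9)² + (y − 8.8)² = 119.76²; (x − 123.8)² + (y + 163.3)² = 207.32²; (x − 75.7)² + (y − 43.5)² = 216.02².
Subtracting the A equation from the B and C equations removes the quadratic terms:
367.4 x − 344.2 y = 9688.76
271.2 x + 69.4 y = -28364.89
Solving the 2×2 system: x ≈ -76.5, y ≈ -109.8 km.
Check against A (with the unrounded x, y): √((x + 59.9)²+(y − 8.8)²) = 119.75 ≈ 119.76 km. ✓

-76.5 km east, -109.8 km north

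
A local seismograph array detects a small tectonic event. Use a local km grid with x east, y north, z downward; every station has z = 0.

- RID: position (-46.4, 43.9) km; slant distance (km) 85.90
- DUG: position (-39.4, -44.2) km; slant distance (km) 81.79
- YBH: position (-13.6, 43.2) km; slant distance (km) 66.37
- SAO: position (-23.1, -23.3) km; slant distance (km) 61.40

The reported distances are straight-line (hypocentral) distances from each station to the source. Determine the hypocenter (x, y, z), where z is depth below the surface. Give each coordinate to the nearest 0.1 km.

(14.4, 0.5, 42.4)

Each station gives a sphere (x−x_i)² + (y−y_i)² + z² = d_i² (stations at z=0).
Subtracting the RID sphere from DUG and YBH: z² cancels, leaving linear equations in x and y:
14.0 x − 176.2 y = 115.04
65.6 x − 1.4 y = 944.86
Solving: x ≈ 14.414, y ≈ 0.492 km (keep extra digits for the depth step; rounded: 14.4, 0.5).
Then from the RID sphere: z² = 85.90² − (x + 46.4)² − (y − 43.9)² with x = 14.414, y = 0.492, so z ≈ 42.382 ≈ 42.4 km.
Check against SAO (with the unrounded solution): distance 61.40 ≈ 61.40 km. ✓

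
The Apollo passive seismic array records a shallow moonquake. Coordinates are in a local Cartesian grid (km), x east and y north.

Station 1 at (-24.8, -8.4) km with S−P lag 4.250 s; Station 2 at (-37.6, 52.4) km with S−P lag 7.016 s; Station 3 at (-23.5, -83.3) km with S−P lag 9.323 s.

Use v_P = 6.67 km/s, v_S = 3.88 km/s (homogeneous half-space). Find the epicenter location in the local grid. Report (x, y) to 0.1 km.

Distance from S−P lag: d = Δt · v_P v_S / (v_P − v_S) = Δt · (6.67·3.88)/(6.67−3.88) ≈ 9.2758·Δt.
So d_Station 1 = 39.42, d_Station 2 = 65.08, d_Station 3 = 86.48 km.
Circle about each station: (x + 24.8)² + (y + 8.4)² = 39.42²; (x + 37.6)² + (y − 52.4)² = 65.08²; (x + 23.5)² + (y + 83.3)² = 86.48².
Subtracting the Station 1 equation from the Station 2 and Station 3 equations removes the quadratic terms:
-25.6 x + 121.6 y = 792.45
2.6 x − 149.8 y = 880.69
Solving the 2×2 system: x ≈ -64.2, y ≈ -7.0 km.

-64.2 km east, -7.0 km north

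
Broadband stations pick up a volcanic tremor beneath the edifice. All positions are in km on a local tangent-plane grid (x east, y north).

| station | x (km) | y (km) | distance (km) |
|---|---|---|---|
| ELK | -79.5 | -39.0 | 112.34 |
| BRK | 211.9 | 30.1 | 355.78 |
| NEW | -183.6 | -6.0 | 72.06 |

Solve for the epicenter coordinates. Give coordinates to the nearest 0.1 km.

(-143.1, 53.6)

Circle about each station: (x + 79.5)² + (y + 39.0)² = 112.34²; (x − 211.9)² + (y − 30.1)² = 355.78²; (x + 183.6)² + (y + 6.0)² = 72.06².
Subtracting pairs of circle equations eliminates x²+y² and gives linear equations (the radical axes):
582.8 x + 138.2 y = -75992.76
-208.2 x + 66.0 y = 33331.34
Solving the 2×2 system: x ≈ -143.1, y ≈ 53.6 km.
Check against ELK (with the unrounded x, y): √((x + 79.5)²+(y + 39.0)²) = 112.34 ≈ 112.34 km. ✓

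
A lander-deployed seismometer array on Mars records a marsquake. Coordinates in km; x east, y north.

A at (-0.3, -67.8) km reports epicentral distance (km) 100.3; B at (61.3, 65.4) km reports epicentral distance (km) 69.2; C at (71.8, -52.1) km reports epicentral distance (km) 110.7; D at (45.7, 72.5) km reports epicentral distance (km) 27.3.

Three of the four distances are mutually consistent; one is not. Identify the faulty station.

D

Solve using three stations at a time. Using A, B, C (subtract circle equations pairwise → linear system) gives (x, y) ≈ (0.4, 32.5).
Distances from that point to each station vs reported:
  A: calculated 100.3 vs reported 100.3 → residual 0.0 km
  B: calculated 69.2 vs reported 69.2 → residual 0.0 km
  C: calculated 110.7 vs reported 110.7 → residual 0.0 km
  D: calculated 60.4 vs reported 27.3 → residual 33.1 km
A, B, C are mutually consistent (residuals ≈ 0); D is off by 33.1 km.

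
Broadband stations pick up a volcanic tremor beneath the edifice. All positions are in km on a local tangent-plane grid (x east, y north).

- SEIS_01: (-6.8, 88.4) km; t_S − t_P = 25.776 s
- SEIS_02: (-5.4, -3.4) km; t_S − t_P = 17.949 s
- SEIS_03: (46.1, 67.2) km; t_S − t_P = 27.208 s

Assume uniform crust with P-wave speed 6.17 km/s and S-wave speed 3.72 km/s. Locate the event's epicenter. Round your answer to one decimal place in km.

Distance from S−P lag: d = Δt · v_P v_S / (v_P − v_S) = Δt · (6.17·3.72)/(6.17−3.72) ≈ 9.3683·Δt.
So d_SEIS_01 = 241.48, d_SEIS_02 = 168.15, d_SEIS_03 = 254.89 km.
Circle about each station: (x + 6.8)² + (y − 88.4)² = 241.48²; (x + 5.4)² + (y + 3.4)² = 168.15²; (x − 46.1)² + (y − 67.2)² = 254.89².
Subtracting pairs of circle equations eliminates x²+y² and gives linear equations (the radical axes):
2.8 x − 183.6 y = 22218.09
105.8 x − 42.4 y = -7876.07
Solving the 2×2 system: x ≈ -123.7, y ≈ -122.9 km.

(-123.7, -122.9)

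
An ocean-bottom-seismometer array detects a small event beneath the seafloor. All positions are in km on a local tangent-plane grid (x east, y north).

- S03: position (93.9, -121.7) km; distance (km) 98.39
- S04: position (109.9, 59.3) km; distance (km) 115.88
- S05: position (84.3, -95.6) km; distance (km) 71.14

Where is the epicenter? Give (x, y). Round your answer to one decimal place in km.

44.7 km east, -36.5 km north

Circle about each station: (x − 93.9)² + (y + 121.7)² = 98.39²; (x − 109.9)² + (y − 59.3)² = 115.88²; (x − 84.3)² + (y + 95.6)² = 71.14².
Subtracting the S03 equation from the S04 and S05 equations removes the quadratic terms:
32.0 x + 362.0 y = -11781.18
-19.2 x + 52.2 y = -2762.56
Solving the 2×2 system: x ≈ 44.7, y ≈ -36.5 km.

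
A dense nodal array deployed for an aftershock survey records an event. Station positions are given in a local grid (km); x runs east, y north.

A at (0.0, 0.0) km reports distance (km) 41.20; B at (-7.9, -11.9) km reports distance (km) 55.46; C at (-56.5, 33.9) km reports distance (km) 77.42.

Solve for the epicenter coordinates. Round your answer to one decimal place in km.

(20.9, 35.5)

Circle about each station: x² + y² = 41.20²; (x + 7.9)² + (y + 11.9)² = 55.46²; (x + 56.5)² + (y − 33.9)² = 77.42².
Subtracting pairs of circle equations eliminates x²+y² and gives linear equations (the radical axes):
-15.8 x − 23.8 y = -1174.35
-113.0 x + 67.8 y = 45.04
Solving the 2×2 system: x ≈ 20.9, y ≈ 35.5 km.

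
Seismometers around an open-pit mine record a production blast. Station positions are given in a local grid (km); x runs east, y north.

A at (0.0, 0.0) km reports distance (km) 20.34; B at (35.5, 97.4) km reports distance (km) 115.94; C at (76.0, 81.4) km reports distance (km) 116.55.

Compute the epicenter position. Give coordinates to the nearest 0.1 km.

(12.3, -16.2)

Circle about each station: x² + y² = 20.34²; (x − 35.5)² + (y − 97.4)² = 115.94²; (x − 76.0)² + (y − 81.4)² = 116.55².
Subtracting pairs of circle equations eliminates x²+y² and gives linear equations (the radical axes):
71.0 x + 194.8 y = -2281.36
152.0 x + 162.8 y = -768.23
Solving the 2×2 system: x ≈ 12.3, y ≈ -16.2 km.
Check against A (with the unrounded x, y): √(x²+y²) = 20.32 ≈ 20.34 km. ✓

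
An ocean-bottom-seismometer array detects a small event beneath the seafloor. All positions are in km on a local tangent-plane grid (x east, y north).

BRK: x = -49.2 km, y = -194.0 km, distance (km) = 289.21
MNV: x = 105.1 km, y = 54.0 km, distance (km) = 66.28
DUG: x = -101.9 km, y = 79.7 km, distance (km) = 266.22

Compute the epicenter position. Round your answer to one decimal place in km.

x ≈ 155.2 km, y ≈ 10.6 km

Circle about each station: (x + 49.2)² + (y + 194.0)² = 289.21²; (x − 105.1)² + (y − 54.0)² = 66.28²; (x + 101.9)² + (y − 79.7)² = 266.22².
Subtracting the BRK equation from the MNV and DUG equations removes the quadratic terms:
308.6 x + 496.0 y = 53154.76
-105.4 x + 547.4 y = -10551.60
Solving the 2×2 system: x ≈ 155.2, y ≈ 10.6 km.
Check against BRK (with the unrounded x, y): √((x + 49.2)²+(y + 194.0)²) = 289.21 ≈ 289.21 km. ✓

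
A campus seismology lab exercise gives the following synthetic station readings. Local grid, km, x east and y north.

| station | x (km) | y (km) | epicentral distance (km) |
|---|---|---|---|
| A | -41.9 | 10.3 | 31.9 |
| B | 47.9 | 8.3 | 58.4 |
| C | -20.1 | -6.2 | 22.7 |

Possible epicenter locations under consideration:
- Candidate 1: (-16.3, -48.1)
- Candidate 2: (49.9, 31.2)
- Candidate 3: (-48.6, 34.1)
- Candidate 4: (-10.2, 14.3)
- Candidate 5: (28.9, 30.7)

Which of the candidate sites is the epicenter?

Candidate 4

For each candidate, compare |candidate − station| to the reported distance:
Candidate 1: residuals A 31.9, B 27.1, C 19.4 → max 31.9 km
Candidate 2: residuals A 62.2, B 35.4, C 56.7 → max 62.2 km
Candidate 3: residuals A 7.2, B 41.5, C 26.7 → max 41.5 km
Candidate 4: residuals A 0.1, B 0.0, C 0.1 → max 0.1 km
Candidate 5: residuals A 41.8, B 29.0, C 38.6 → max 41.8 km
Only Candidate 4 has all residuals ≈ 0.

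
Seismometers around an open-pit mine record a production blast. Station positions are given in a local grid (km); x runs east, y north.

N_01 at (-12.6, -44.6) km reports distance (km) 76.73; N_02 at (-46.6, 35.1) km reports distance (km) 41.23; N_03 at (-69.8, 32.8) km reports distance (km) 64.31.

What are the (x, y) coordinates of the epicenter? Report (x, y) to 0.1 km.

(-5.5, 31.8)

Circle about each station: (x + 12.6)² + (y + 44.6)² = 76.73²; (x + 46.6)² + (y − 35.1)² = 41.23²; (x + 69.8)² + (y − 32.8)² = 64.31².
Subtracting the N_01 equation from the N_02 and N_03 equations removes the quadratic terms:
-68.0 x + 159.4 y = 5443.23
-114.4 x + 154.8 y = 5551.68
Solving the 2×2 system: x ≈ -5.5, y ≈ 31.8 km.
Check against N_01 (with the unrounded x, y): √((x + 12.6)²+(y + 44.6)²) = 76.74 ≈ 76.73 km. ✓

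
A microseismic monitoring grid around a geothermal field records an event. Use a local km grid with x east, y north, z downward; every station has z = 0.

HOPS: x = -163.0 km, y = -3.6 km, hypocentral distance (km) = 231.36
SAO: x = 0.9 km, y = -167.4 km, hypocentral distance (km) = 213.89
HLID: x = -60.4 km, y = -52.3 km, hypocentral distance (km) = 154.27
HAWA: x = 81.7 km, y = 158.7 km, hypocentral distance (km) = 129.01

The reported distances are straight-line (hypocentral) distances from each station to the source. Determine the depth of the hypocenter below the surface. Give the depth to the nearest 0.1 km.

31.1 km

Each station gives a sphere (x−x_i)² + (y−y_i)² + z² = d_i² (stations at z=0).
Subtracting the HOPS sphere from SAO and HLID: z² cancels, leaving linear equations in x and y:
327.8 x − 327.6 y = 9220.13
205.2 x − 97.4 y = 9529.71
Solving: x ≈ 63.007, y ≈ 34.901 km (keep extra digits for the depth step; rounded: 63.0, 34.9).
Then from the HOPS sphere: z² = 231.36² − (x + 163.0)² − (y + 3.6)² with x = 63.007, y = 34.901, so z ≈ 31.080 ≈ 31.1 km.
Check against HAWA (with the unrounded solution): distance 129.00 ≈ 129.01 km. ✓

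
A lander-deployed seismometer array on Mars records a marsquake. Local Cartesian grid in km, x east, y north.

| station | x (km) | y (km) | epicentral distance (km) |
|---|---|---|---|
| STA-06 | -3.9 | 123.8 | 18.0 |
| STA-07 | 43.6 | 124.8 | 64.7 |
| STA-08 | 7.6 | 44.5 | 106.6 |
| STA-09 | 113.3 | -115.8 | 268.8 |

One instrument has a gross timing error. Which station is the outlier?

STA-08

Solve using three stations at a time. Using STA-06, STA-07, STA-09 (subtract circle equations pairwise → linear system) gives (x, y) ≈ (-20.7, 117.2).
Distances from that point to each station vs reported:
  STA-06: calculated 18.0 vs reported 18.0 → residual 0.0 km
  STA-07: calculated 64.7 vs reported 64.7 → residual 0.0 km
  STA-08: calculated 78.0 vs reported 106.6 → residual 28.6 km
  STA-09: calculated 268.8 vs reported 268.8 → residual 0.0 km
STA-06, STA-07, STA-09 are mutually consistent (residuals ≈ 0); STA-08 is off by 28.6 km.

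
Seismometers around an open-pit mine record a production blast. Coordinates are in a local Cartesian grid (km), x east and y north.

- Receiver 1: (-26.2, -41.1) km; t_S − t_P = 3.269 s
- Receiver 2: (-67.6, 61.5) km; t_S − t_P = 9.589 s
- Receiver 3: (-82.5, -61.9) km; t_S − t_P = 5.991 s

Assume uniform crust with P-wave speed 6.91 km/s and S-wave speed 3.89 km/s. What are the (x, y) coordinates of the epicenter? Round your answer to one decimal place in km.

Distance from S−P lag: d = Δt · v_P v_S / (v_P − v_S) = Δt · (6.91·3.89)/(6.91−3.89) ≈ 8.9006·Δt.
So d_Receiver 1 = 29.10, d_Receiver 2 = 85.35, d_Receiver 3 = 53.32 km.
Circle about each station: (x + 26.2)² + (y + 41.1)² = 29.10²; (x + 67.6)² + (y − 61.5)² = 85.35²; (x + 82.5)² + (y + 61.9)² = 53.32².
Subtracting pairs of circle equations eliminates x²+y² and gives linear equations (the radical axes):
-82.8 x + 205.2 y = -461.45
-112.6 x − 41.6 y = 6266.00
Solving the 2×2 system: x ≈ -47.7, y ≈ -21.5 km.

(-47.7, -21.5)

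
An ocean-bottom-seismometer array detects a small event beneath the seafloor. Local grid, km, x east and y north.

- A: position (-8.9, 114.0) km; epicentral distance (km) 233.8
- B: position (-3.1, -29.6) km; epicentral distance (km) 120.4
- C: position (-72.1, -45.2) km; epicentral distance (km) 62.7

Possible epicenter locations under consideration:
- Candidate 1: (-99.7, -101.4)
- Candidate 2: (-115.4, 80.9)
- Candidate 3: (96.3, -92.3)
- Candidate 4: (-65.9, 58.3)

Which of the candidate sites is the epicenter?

For each candidate, compare |candidate − station| to the reported distance:
Candidate 1: residuals A 0.0, B 0.0, C 0.1 → max 0.1 km
Candidate 2: residuals A 122.3, B 37.1, C 70.6 → max 122.3 km
Candidate 3: residuals A 2.2, B 2.9, C 112.2 → max 112.2 km
Candidate 4: residuals A 154.1, B 12.4, C 41.0 → max 154.1 km
Only Candidate 1 has all residuals ≈ 0.

Candidate 1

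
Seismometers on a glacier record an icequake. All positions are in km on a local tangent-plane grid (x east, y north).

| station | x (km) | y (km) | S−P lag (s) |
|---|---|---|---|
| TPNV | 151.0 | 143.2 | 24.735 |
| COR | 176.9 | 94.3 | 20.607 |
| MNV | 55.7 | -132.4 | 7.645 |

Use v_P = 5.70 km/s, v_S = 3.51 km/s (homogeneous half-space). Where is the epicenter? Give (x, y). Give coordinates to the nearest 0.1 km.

Distance from S−P lag: d = Δt · v_P v_S / (v_P − v_S) = Δt · (5.70·3.51)/(5.70−3.51) ≈ 9.1356·Δt.
So d_TPNV = 225.97, d_COR = 188.26, d_MNV = 69.84 km.
Circle about each station: (x − 151.0)² + (y − 143.2)² = 225.97²; (x − 176.9)² + (y − 94.3)² = 188.26²; (x − 55.7)² + (y + 132.4)² = 69.84².
Subtracting the TPNV equation from the COR and MNV equations removes the quadratic terms:
51.8 x − 97.8 y = 12499.47
-190.6 x − 551.2 y = 23509.83
Solving the 2×2 system: x ≈ 97.3, y ≈ -76.3 km.

(97.3, -76.3)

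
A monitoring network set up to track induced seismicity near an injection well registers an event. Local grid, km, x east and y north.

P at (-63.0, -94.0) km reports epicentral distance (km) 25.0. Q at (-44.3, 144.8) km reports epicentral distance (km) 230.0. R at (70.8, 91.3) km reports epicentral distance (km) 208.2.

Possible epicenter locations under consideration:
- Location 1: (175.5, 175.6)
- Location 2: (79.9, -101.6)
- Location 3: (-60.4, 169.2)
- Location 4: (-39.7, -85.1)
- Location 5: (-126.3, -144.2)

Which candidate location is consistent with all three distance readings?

For each candidate, compare |candidate − station| to the reported distance:
Location 1: residuals P 335.0, Q 8.1, R 73.8 → max 335.0 km
Location 2: residuals P 118.1, Q 45.9, R 15.1 → max 118.1 km
Location 3: residuals P 238.2, Q 200.8, R 55.6 → max 238.2 km
Location 4: residuals P 0.1, Q 0.1, R 0.0 → max 0.1 km
Location 5: residuals P 55.8, Q 70.4, R 98.9 → max 98.9 km
Only Location 4 has all residuals ≈ 0.

Location 4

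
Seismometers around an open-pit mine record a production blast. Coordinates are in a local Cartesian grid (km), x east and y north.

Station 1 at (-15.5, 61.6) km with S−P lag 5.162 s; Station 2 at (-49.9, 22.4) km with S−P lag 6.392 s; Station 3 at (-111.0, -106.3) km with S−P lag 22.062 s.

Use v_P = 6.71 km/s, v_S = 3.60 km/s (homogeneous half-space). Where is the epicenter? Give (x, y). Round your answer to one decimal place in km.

(-0.3, 24.5)

Distance from S−P lag: d = Δt · v_P v_S / (v_P − v_S) = Δt · (6.71·3.60)/(6.71−3.60) ≈ 7.7672·Δt.
So d_Station 1 = 40.09, d_Station 2 = 49.65, d_Station 3 = 171.36 km.
Circle about each station: (x + 15.5)² + (y − 61.6)² = 40.09²; (x + 49.9)² + (y − 22.4)² = 49.65²; (x + 111.0)² + (y + 106.3)² = 171.36².
Subtracting the Station 1 equation from the Station 2 and Station 3 equations removes the quadratic terms:
-68.8 x − 78.4 y = -1900.95
-191.0 x − 335.8 y = -8171.16
Solving the 2×2 system: x ≈ -0.3, y ≈ 24.5 km.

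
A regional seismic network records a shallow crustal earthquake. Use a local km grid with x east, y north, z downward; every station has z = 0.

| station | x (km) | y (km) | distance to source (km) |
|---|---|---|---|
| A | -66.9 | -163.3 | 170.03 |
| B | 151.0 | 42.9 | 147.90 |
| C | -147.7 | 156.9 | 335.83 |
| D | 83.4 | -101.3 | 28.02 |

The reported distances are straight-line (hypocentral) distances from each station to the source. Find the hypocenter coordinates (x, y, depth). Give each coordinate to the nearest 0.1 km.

Each station gives a sphere (x−x_i)² + (y−y_i)² + z² = d_i² (stations at z=0).
Subtracting the A sphere from B and C: z² cancels, leaving linear equations in x and y:
435.8 x + 412.4 y = 534.70
-161.6 x + 640.4 y = -68581.19
Solving: x ≈ 82.797, y ≈ -86.198 km (keep extra digits for the depth step; rounded: 82.8, -86.2).
Then from the A sphere: z² = 170.03² − (x + 66.9)² − (y + 163.3)² with x = 82.797, y = -86.198, so z ≈ 23.586 ≈ 23.6 km.

(82.8, -86.2, 23.6)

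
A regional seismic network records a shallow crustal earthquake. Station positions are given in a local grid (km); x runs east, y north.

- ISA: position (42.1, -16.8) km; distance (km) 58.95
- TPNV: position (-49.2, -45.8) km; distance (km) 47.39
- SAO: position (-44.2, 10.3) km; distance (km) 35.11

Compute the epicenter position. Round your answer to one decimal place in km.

Circle about each station: (x − 42.1)² + (y + 16.8)² = 58.95²; (x + 49.2)² + (y + 45.8)² = 47.39²; (x + 44.2)² + (y − 10.3)² = 35.11².
Subtracting pairs of circle equations eliminates x²+y² and gives linear equations (the radical axes):
-182.6 x − 58.0 y = 3692.92
-172.6 x + 54.2 y = 2247.47
Solving the 2×2 system: x ≈ -16.6, y ≈ -11.4 km.

(-16.6, -11.4)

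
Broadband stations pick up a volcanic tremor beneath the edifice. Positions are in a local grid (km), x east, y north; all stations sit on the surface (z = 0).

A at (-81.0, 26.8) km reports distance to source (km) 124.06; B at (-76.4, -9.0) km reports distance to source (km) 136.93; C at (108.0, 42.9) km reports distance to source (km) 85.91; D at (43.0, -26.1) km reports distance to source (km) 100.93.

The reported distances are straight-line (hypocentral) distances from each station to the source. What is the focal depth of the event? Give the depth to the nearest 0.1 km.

Each station gives a sphere (x−x_i)² + (y−y_i)² + z² = d_i² (stations at z=0).
Subtracting the A sphere from B and C: z² cancels, leaving linear equations in x and y:
9.2 x − 71.6 y = -4720.22
378.0 x + 32.2 y = 14235.53
Solving: x ≈ 31.697, y ≈ 69.998 km (keep extra digits for the depth step; rounded: 31.7, 70.0).
Then from the A sphere: z² = 124.06² − (x + 81.0)² − (y − 26.8)² with x = 31.697, y = 69.998, so z ≈ 28.709 ≈ 28.7 km.

z ≈ 28.7 km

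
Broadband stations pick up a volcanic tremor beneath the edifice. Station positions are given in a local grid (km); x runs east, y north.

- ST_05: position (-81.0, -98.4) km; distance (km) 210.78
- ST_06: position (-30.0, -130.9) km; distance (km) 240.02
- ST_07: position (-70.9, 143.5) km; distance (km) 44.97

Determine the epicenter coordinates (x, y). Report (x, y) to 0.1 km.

Circle about each station: (x + 81.0)² + (y + 98.4)² = 210.78²; (x + 30.0)² + (y + 130.9)² = 240.02²; (x + 70.9)² + (y − 143.5)² = 44.97².
Subtracting the ST_05 equation from the ST_06 and ST_07 equations removes the quadratic terms:
102.0 x − 65.0 y = -11390.14
20.2 x + 483.8 y = 51781.41
Solving the 2×2 system: x ≈ -42.3, y ≈ 108.8 km.
Check against ST_05 (with the unrounded x, y): √((x + 81.0)²+(y + 98.4)²) = 210.77 ≈ 210.78 km. ✓

x ≈ -42.3 km, y ≈ 108.8 km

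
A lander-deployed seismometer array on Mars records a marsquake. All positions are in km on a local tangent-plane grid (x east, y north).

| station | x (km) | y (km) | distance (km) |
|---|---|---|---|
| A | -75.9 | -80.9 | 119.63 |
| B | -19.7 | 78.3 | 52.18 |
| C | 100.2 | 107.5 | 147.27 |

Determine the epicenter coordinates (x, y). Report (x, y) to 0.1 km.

(-22.6, 26.2)

Circle about each station: (x + 75.9)² + (y + 80.9)² = 119.63²; (x + 19.7)² + (y − 78.3)² = 52.18²; (x − 100.2)² + (y − 107.5)² = 147.27².
Subtracting the A equation from the B and C equations removes the quadratic terms:
112.4 x + 318.4 y = 5801.94
352.2 x + 376.8 y = 1913.55
Solving the 2×2 system: x ≈ -22.6, y ≈ 26.2 km.
Check against A (with the unrounded x, y): √((x + 75.9)²+(y + 80.9)²) = 119.63 ≈ 119.63 km. ✓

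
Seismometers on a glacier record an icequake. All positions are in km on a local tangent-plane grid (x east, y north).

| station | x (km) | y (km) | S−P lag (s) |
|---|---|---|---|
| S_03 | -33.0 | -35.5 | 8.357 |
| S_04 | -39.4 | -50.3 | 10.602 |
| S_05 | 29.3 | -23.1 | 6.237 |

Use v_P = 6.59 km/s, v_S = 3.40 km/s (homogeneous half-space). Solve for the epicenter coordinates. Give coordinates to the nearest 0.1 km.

Distance from S−P lag: d = Δt · v_P v_S / (v_P − v_S) = Δt · (6.59·3.40)/(6.59−3.40) ≈ 7.0238·Δt.
So d_S_03 = 58.70, d_S_04 = 74.47, d_S_05 = 43.81 km.
Circle about each station: (x + 33.0)² + (y + 35.5)² = 58.70²; (x + 39.4)² + (y + 50.3)² = 74.47²; (x − 29.3)² + (y + 23.1)² = 43.81².
Subtracting the S_03 equation from the S_04 and S_05 equations removes the quadratic terms:
-12.8 x − 29.6 y = -366.89
124.6 x + 24.8 y = 569.22
Solving the 2×2 system: x ≈ 2.3, y ≈ 11.4 km.

2.3 km east, 11.4 km north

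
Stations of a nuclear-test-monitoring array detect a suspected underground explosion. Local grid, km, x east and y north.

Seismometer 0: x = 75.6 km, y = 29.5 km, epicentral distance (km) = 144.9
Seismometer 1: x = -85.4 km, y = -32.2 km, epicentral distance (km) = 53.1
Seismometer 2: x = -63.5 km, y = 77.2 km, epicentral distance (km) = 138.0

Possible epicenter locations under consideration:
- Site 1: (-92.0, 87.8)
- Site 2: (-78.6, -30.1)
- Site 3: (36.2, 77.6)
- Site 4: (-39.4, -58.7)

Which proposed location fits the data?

Site 4

For each candidate, compare |candidate − station| to the reported distance:
Site 1: residuals Seismometer 0 32.6, Seismometer 1 67.1, Seismometer 2 107.6 → max 107.6 km
Site 2: residuals Seismometer 0 20.4, Seismometer 1 46.0, Seismometer 2 29.6 → max 46.0 km
Site 3: residuals Seismometer 0 82.7, Seismometer 1 110.7, Seismometer 2 38.3 → max 110.7 km
Site 4: residuals Seismometer 0 0.0, Seismometer 1 0.0, Seismometer 2 0.0 → max 0.0 km
Only Site 4 has all residuals ≈ 0.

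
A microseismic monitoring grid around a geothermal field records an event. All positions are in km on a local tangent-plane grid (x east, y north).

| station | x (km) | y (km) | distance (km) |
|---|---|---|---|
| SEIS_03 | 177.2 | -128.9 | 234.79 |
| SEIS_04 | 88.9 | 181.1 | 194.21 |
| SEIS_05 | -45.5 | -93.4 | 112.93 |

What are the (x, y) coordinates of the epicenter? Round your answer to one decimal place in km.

x ≈ -9.4 km, y ≈ 13.6 km

Circle about each station: (x − 177.2)² + (y + 128.9)² = 234.79²; (x − 88.9)² + (y − 181.1)² = 194.21²; (x + 45.5)² + (y + 93.4)² = 112.93².
Subtracting the SEIS_03 equation from the SEIS_04 and SEIS_05 equations removes the quadratic terms:
-176.6 x + 620.0 y = 10094.19
-445.4 x + 71.0 y = 5151.92
Solving the 2×2 system: x ≈ -9.4, y ≈ 13.6 km.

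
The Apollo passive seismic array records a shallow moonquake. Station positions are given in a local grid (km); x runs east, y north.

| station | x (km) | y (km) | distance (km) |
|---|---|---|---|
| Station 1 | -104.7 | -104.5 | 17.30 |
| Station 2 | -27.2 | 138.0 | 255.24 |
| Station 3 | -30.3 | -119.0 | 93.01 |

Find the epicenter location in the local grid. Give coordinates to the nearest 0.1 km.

Circle about each station: (x + 104.7)² + (y + 104.5)² = 17.30²; (x + 27.2)² + (y − 138.0)² = 255.24²; (x + 30.3)² + (y + 119.0)² = 93.01².
Subtracting the Station 1 equation from the Station 2 and Station 3 equations removes the quadratic terms:
155.0 x + 485.0 y = -66946.67
148.8 x − 29.0 y = -15154.82
Solving the 2×2 system: x ≈ -121.2, y ≈ -99.3 km.

(-121.2, -99.3)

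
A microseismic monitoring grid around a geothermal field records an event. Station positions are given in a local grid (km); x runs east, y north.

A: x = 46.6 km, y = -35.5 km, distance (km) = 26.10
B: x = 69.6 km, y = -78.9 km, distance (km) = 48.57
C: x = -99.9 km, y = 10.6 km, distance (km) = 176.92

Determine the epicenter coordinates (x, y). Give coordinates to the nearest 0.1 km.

Circle about each station: (x − 46.6)² + (y + 35.5)² = 26.10²; (x − 69.6)² + (y + 78.9)² = 48.57²; (x + 99.9)² + (y − 10.6)² = 176.92².
Subtracting the A equation from the B and C equations removes the quadratic terms:
46.0 x − 86.8 y = 5959.73
-293.0 x + 92.2 y = -23958.92
Solving the 2×2 system: x ≈ 72.2, y ≈ -30.4 km.

72.2 km east, -30.4 km north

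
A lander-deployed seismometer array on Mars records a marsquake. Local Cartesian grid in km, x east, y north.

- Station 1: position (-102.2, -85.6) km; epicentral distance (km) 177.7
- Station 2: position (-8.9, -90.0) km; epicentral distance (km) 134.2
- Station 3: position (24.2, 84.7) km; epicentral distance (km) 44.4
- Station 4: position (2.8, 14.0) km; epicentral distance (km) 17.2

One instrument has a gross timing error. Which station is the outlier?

Solve using three stations at a time. Using Station 1, Station 2, Station 3 (subtract circle equations pairwise → linear system) gives (x, y) ≈ (23.2, 40.3).
Distances from that point to each station vs reported:
  Station 1: calculated 177.7 vs reported 177.7 → residual 0.0 km
  Station 2: calculated 134.2 vs reported 134.2 → residual 0.0 km
  Station 3: calculated 44.4 vs reported 44.4 → residual 0.0 km
  Station 4: calculated 33.3 vs reported 17.2 → residual 16.1 km
Station 1, Station 2, Station 3 are mutually consistent (residuals ≈ 0); Station 4 is off by 16.1 km.

Station 4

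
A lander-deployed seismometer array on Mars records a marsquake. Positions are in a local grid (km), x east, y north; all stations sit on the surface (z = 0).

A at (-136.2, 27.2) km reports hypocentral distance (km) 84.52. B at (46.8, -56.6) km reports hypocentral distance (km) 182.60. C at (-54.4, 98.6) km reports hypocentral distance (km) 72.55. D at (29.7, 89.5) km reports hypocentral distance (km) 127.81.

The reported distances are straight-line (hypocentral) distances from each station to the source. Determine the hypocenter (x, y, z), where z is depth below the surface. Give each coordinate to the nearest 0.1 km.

x ≈ -81.8 km, y ≈ 60.6 km, depth ≈ 55.4 km

Each station gives a sphere (x−x_i)² + (y−y_i)² + z² = d_i² (stations at z=0).
Subtracting the A sphere from B and C: z² cancels, leaving linear equations in x and y:
366.0 x − 167.6 y = -40095.61
163.6 x + 142.8 y = -4728.83
Solving: x ≈ -81.801, y ≈ 60.600 km (keep extra digits for the depth step; rounded: -81.8, 60.6).
Then from the A sphere: z² = 84.52² − (x + 136.2)² − (y − 27.2)² with x = -81.801, y = 60.600, so z ≈ 55.397 ≈ 55.4 km.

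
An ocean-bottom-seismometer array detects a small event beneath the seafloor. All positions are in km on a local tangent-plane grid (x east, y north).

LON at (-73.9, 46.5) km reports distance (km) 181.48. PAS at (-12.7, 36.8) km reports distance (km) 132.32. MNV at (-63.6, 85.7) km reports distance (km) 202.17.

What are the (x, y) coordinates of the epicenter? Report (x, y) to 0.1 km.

x ≈ 65.0 km, y ≈ -70.3 km

Circle about each station: (x + 73.9)² + (y − 46.5)² = 181.48²; (x + 12.7)² + (y − 36.8)² = 132.32²; (x + 63.6)² + (y − 85.7)² = 202.17².
Subtracting pairs of circle equations eliminates x²+y² and gives linear equations (the radical axes):
122.4 x − 19.4 y = 9318.48
20.6 x + 78.4 y = -4171.73
Solving the 2×2 system: x ≈ 65.0, y ≈ -70.3 km.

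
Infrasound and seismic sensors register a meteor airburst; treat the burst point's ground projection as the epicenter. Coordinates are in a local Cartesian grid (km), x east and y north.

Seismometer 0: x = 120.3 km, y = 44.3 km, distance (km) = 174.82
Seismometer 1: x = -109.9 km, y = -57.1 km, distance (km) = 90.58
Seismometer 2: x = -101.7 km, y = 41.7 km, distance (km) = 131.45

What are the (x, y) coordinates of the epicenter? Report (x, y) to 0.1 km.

Circle about each station: (x − 120.3)² + (y − 44.3)² = 174.82²; (x + 109.9)² + (y + 57.1)² = 90.58²; (x + 101.7)² + (y − 41.7)² = 131.45².
Subtracting the Seismometer 0 equation from the Seismometer 1 and Seismometer 2 equations removes the quadratic terms:
-460.4 x − 202.8 y = 21261.14
-444.0 x − 5.2 y = 8930.13
Solving the 2×2 system: x ≈ -19.4, y ≈ -60.8 km.

x ≈ -19.4 km, y ≈ -60.8 km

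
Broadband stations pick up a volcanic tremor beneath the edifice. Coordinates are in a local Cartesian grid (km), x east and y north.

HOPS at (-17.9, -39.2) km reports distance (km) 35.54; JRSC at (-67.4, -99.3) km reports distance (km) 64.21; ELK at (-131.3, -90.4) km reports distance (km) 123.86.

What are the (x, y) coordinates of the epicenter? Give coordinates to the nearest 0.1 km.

x ≈ -8.6 km, y ≈ -73.5 km

Circle about each station: (x + 17.9)² + (y + 39.2)² = 35.54²; (x + 67.4)² + (y + 99.3)² = 64.21²; (x + 131.3)² + (y + 90.4)² = 123.86².
Subtracting the HOPS equation from the JRSC and ELK equations removes the quadratic terms:
-99.0 x − 120.2 y = 9686.37
-226.8 x − 102.4 y = 9476.59
Solving the 2×2 system: x ≈ -8.6, y ≈ -73.5 km.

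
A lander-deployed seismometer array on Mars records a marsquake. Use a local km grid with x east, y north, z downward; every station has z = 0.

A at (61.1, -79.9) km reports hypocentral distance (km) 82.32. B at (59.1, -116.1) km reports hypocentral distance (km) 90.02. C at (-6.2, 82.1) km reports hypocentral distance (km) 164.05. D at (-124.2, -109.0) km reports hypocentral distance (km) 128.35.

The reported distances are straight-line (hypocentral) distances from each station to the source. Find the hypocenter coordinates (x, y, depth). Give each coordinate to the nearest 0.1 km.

Each station gives a sphere (x−x_i)² + (y−y_i)² + z² = d_i² (stations at z=0).
Subtracting the A sphere from B and C: z² cancels, leaving linear equations in x and y:
-4.0 x − 72.4 y = 5527.78
-134.6 x + 324.0 y = -23474.19
Solving: x ≈ -8.285, y ≈ -75.893 km (keep extra digits for the depth step; rounded: -8.3, -75.9).
Then from the A sphere: z² = 82.32² − (x − 61.1)² − (y + 79.9)² with x = -8.285, y = -75.893, so z ≈ 44.116 ≈ 44.1 km.

x ≈ -8.3 km, y ≈ -75.9 km, depth ≈ 44.1 km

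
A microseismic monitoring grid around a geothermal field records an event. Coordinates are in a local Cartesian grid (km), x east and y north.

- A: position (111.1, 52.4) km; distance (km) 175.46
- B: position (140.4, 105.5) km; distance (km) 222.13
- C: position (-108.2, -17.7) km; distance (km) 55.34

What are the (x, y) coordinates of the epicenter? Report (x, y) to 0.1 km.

Circle about each station: (x − 111.1)² + (y − 52.4)² = 175.46²; (x − 140.4)² + (y − 105.5)² = 222.13²; (x + 108.2)² + (y + 17.7)² = 55.34².
Subtracting the A equation from the B and C equations removes the quadratic terms:
58.6 x + 106.2 y = -2802.09
-438.6 x − 140.2 y = 24655.26
Solving the 2×2 system: x ≈ -58.0, y ≈ 5.6 km.
Check against A (with the unrounded x, y): √((x − 111.1)²+(y − 52.4)²) = 175.46 ≈ 175.46 km. ✓

(-58.0, 5.6)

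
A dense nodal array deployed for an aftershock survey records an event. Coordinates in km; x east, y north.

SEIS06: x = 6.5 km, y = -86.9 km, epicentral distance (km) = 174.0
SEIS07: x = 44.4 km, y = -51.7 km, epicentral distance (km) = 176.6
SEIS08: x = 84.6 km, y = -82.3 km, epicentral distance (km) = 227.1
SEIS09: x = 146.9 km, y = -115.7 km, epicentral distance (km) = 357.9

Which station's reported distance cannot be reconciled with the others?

Solve using three stations at a time. Using SEIS06, SEIS07, SEIS08 (subtract circle equations pairwise → linear system) gives (x, y) ≈ (-98.8, 51.6).
Distances from that point to each station vs reported:
  SEIS06: calculated 174.0 vs reported 174.0 → residual 0.0 km
  SEIS07: calculated 176.6 vs reported 176.6 → residual 0.0 km
  SEIS08: calculated 227.1 vs reported 227.1 → residual 0.0 km
  SEIS09: calculated 297.2 vs reported 357.9 → residual 60.7 km
SEIS06, SEIS07, SEIS08 are mutually consistent (residuals ≈ 0); SEIS09 is off by 60.7 km.

SEIS09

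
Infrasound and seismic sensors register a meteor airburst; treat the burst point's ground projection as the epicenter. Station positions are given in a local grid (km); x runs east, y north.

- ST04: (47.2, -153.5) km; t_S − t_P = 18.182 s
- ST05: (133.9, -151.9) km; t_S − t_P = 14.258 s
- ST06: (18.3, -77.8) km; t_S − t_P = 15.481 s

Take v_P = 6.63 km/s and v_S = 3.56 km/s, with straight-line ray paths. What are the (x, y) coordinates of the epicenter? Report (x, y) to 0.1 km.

x ≈ 131.9 km, y ≈ -42.3 km

Distance from S−P lag: d = Δt · v_P v_S / (v_P − v_S) = Δt · (6.63·3.56)/(6.63−3.56) ≈ 7.6882·Δt.
So d_ST04 = 139.79, d_ST05 = 109.62, d_ST06 = 119.02 km.
Circle about each station: (x − 47.2)² + (y + 153.5)² = 139.79²; (x − 133.9)² + (y + 151.9)² = 109.62²; (x − 18.3)² + (y + 77.8)² = 119.02².
Subtracting the ST04 equation from the ST05 and ST06 equations removes the quadratic terms:
173.4 x + 3.2 y = 22737.43
-57.8 x + 151.4 y = -14026.88
Solving the 2×2 system: x ≈ 131.9, y ≈ -42.3 km.
Check against ST04 (with the unrounded x, y): √((x − 47.2)²+(y + 153.5)²) = 139.80 ≈ 139.79 km. ✓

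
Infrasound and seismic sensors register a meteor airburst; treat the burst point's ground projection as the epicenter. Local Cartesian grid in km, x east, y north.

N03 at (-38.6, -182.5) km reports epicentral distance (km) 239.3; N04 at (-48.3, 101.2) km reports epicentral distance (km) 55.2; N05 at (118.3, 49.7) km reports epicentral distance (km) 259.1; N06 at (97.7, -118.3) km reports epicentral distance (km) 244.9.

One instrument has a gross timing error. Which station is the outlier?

N05

Solve using three stations at a time. Using N03, N04, N06 (subtract circle equations pairwise → linear system) gives (x, y) ≈ (-76.6, 53.8).
Distances from that point to each station vs reported:
  N03: calculated 239.3 vs reported 239.3 → residual 0.0 km
  N04: calculated 55.2 vs reported 55.2 → residual 0.0 km
  N05: calculated 194.9 vs reported 259.1 → residual 64.2 km
  N06: calculated 244.9 vs reported 244.9 → residual 0.0 km
N03, N04, N06 are mutually consistent (residuals ≈ 0); N05 is off by 64.2 km.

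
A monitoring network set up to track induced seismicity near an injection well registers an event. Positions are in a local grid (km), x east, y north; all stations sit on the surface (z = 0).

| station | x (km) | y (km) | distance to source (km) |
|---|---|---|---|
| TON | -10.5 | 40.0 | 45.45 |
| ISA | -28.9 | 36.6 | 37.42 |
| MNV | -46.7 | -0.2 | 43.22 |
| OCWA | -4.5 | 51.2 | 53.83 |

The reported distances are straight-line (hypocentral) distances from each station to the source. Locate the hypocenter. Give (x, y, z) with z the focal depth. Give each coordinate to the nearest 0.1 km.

x ≈ -35.0 km, y ≈ 23.2 km, depth ≈ 34.4 km

Each station gives a sphere (x−x_i)² + (y−y_i)² + z² = d_i² (stations at z=0).
Subtracting the TON sphere from ISA and MNV: z² cancels, leaving linear equations in x and y:
-36.8 x − 6.8 y = 1129.97
-72.4 x − 80.4 y = 668.41
Solving: x ≈ -34.992, y ≈ 23.197 km (keep extra digits for the depth step; rounded: -35.0, 23.2).
Then from the TON sphere: z² = 45.45² − (x + 10.5)² − (y − 40.0)² with x = -34.992, y = 23.197, so z ≈ 34.402 ≈ 34.4 km.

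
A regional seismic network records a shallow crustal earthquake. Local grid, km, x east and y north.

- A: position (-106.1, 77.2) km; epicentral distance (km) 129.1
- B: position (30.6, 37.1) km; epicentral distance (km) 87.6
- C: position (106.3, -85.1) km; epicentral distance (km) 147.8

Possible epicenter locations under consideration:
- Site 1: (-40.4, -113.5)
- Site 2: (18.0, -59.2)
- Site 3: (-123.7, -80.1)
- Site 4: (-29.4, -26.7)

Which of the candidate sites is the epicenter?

Site 4

For each candidate, compare |candidate − station| to the reported distance:
Site 1: residuals A 72.6, B 78.9, C 1.6 → max 78.9 km
Site 2: residuals A 55.3, B 9.5, C 55.8 → max 55.8 km
Site 3: residuals A 29.2, B 106.2, C 82.3 → max 106.2 km
Site 4: residuals A 0.0, B 0.0, C 0.1 → max 0.1 km
Only Site 4 has all residuals ≈ 0.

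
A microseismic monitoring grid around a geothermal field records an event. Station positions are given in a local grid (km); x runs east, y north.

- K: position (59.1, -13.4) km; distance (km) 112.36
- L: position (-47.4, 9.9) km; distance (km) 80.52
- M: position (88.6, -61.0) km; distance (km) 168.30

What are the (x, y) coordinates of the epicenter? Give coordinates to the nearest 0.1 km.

Circle about each station: (x − 59.1)² + (y + 13.4)² = 112.36²; (x + 47.4)² + (y − 9.9)² = 80.52²; (x − 88.6)² + (y + 61.0)² = 168.30².
Subtracting pairs of circle equations eliminates x²+y² and gives linear equations (the radical axes):
-213.0 x + 46.6 y = 4813.70
59.0 x − 95.2 y = -7801.53
Solving the 2×2 system: x ≈ -5.4, y ≈ 78.6 km.
Check against K (with the unrounded x, y): √((x − 59.1)²+(y + 13.4)²) = 112.36 ≈ 112.36 km. ✓

x ≈ -5.4 km, y ≈ 78.6 km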